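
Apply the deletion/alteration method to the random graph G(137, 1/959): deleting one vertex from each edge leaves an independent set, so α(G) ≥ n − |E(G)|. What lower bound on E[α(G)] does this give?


E[|E(G)|] = C(137, 2)·p = 9316 · (1/959) = 68/7.
E[α(G)] ≥ n − E[|E(G)|] = 137 − 68/7 = 891/7.
Numerically: ≈ 127.286.
(This is only a lower bound; the true E[α(G)] may be larger.)

E[α(G)] ≥ 891/7 ≈ 127.286.


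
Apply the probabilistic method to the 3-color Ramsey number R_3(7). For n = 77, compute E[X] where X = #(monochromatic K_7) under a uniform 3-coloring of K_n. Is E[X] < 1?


E[X] = C(77, 7) · 3^{1 − 21} = 2404808340 · 3^{−20} = 2404808340/3486784401.
As a reduced fraction: E[X] = 801602780/1162261467 ≈ 0.6896923.
Is E[X] < 1? YES.
Since E[X] < 1, there exists a 3-coloring of K_{77} with no monochromatic K_7; hence R_3(7) > 77.

E[X] = 801602780/1162261467 ≈ 0.6896923; E[X] < 1, so R_3(7) > 77.


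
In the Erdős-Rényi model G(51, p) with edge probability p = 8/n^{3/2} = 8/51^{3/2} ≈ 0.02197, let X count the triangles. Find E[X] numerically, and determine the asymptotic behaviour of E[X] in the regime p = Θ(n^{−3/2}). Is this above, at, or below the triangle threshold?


Number of potential triangles: C(51, 3) = 20825.
Each occurs with probability p³ ≈ (0.02197)³ ≈ 1.059752e-05.
By linearity: E[X] = C(51, 3)·p³ ≈ 20825 · 1.059752e-05 ≈ 0.2207.
Since α = 3/2 > 1, p = c/n^{3/2} = o(1/n) is below the triangle threshold p ~ 1/n. Asymptotically E[X] ~ (c³/6)·n^{3(1−α)} = (8³/6)·n^{-1.5} → 0, so by Markov's inequality G has no triangles w.h.p.

E[X] ≈ 0.2207; in regime p = Θ(1/n^{3/2}) E[X] tends to 0 (below the triangle threshold p ~ 1/n).


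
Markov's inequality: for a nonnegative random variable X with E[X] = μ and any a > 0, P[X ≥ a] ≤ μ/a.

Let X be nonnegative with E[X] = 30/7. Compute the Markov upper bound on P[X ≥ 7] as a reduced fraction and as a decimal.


μ = E[X] = 30/7, a = 7.
Markov: P[X ≥ 7] ≤ μ/a = (30/7)/7 = 30/49.
Numerically: ≈ 0.612.
(Since a = 7 > μ = 4.286, the bound 30/49 is < 1 and informative.)

P[X ≥ 7] ≤ 30/49 ≈ 0.612.


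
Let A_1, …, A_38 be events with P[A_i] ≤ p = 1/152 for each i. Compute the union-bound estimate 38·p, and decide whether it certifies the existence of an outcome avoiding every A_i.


Union bound: P[∪_{i=1}^{38} A_i] ≤ Σ_i P[A_i] ≤ 38·p = 38·(1/152) = 1/4.
Numerically: 1/4 ≈ 0.2500.
Is 1/4 < 1? YES.
Since P[∪ A_i] ≤ 1/4 < 1, the complement has P[∩ A_i^c] ≥ 1 − 1/4 = 3/4 > 0, so some outcome avoids every A_i.

38·p = 1/4 ≈ 0.2500; existence CERTIFIED by the union bound.


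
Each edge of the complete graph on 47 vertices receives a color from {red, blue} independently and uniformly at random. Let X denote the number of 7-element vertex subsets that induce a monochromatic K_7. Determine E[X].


Let X = Σ_S X_S over the C(47, 7) = 62891499 subsets S of size 7, where X_S = 1 if the K_7 on S is monochromatic.
For a fixed S, the K_7 on S has C(7, 2) = 21 edges. P[all 21 edges red] = (1/2)^21, and likewise for blue, so P[monochromatic] = 2·(1/2)^21 = 2^{1 − 21} = 1/1048576.
By linearity: E[X] = C(47, 7) · 2^{1 − 21} = 62891499 · 1/1048576 = 62891499/1048576.
Numerically: E[X] ≈ 59.97801.

E[X] = C(47,7)·2^(1−C(7,2)) = 62891499/1048576 ≈ 59.97801.


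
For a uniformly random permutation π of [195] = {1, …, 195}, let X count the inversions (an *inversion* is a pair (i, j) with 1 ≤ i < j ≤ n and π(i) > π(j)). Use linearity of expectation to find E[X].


Write X = Σ X_I over the C(195, 2) = 18915 pairs i < j, with X_I the indicator of one inversion.
There are 18915 indicators.
For each fixed pair i < j, the values π(i) and π(j) are two distinct elements of {1, …, 195} in uniformly random order; by symmetry P[π(i) > π(j)] = 1/2.
By linearity: E[X] = 18915 · (1/2) = C(195, 2) · (1/2) = 18915/2 = 18915/2 ≈ 9457.50000.

E[X] = 18915/2 = 9457.50000.


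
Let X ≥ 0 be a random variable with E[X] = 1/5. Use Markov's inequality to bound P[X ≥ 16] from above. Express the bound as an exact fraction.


μ = E[X] = 1/5, a = 16.
Markov: P[X ≥ 16] ≤ μ/a = (1/5)/16 = 1/80.
Numerically: ≈ 0.013.
(Since a = 16 > μ = 0.200, the bound 1/80 is < 1 and informative.)

P[X ≥ 16] ≤ 1/80 ≈ 0.013.


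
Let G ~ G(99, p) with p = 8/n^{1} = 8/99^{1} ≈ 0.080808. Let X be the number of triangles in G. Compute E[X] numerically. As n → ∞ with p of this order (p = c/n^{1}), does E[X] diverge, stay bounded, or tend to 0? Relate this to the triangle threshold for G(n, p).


Number of potential triangles: C(99, 3) = 156849.
Each occurs with probability p³ ≈ (0.080808)³ ≈ 5.2767240e-04.
By linearity: E[X] = C(99, 3)·p³ ≈ 156849 · 5.2767240e-04 ≈ 82.76489.
Here α = 1, so p = 8/n is exactly at the triangle threshold p ~ 1/n. Asymptotically E[X] → c³/6 = 8³/6 = 256/3 ≈ 85.33333, a bounded constant. In this regime the triangle count is asymptotically Poisson(c³/6).

E[X] ≈ 82.76489; in regime p = Θ(1/n^{1}) E[X] stays bounded (at the triangle threshold p ~ 1/n).


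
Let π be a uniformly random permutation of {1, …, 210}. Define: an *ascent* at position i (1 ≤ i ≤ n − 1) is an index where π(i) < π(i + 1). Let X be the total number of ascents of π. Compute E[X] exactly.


Write X = Σ X_I over i = 1, …, 209, with X_I the indicator of one ascent.
There are 209 indicators.
For each fixed i, the pair (π(i), π(i+1)) is a uniformly random ordered pair of distinct values from {1, …, 210}; by symmetry P[π(i) < π(i+1)] = 1/2.
By linearity: E[X] = 209 · (1/2) = (210 − 1) · (1/2) = 209/2 ≈ 104.5000.

E[X] = 209/2 = 104.5000.


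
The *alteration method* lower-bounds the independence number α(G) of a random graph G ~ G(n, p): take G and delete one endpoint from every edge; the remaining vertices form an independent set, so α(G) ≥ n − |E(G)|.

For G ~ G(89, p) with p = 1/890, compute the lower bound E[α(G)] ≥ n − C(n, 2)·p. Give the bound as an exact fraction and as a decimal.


E[|E(G)|] = C(89, 2)·p = 3916 · (1/890) = 22/5.
E[α(G)] ≥ n − E[|E(G)|] = 89 − 22/5 = 423/5.
Numerically: ≈ 84.60000.
(This is only a lower bound; the true E[α(G)] may be larger.)

E[α(G)] ≥ 423/5 ≈ 84.60000.


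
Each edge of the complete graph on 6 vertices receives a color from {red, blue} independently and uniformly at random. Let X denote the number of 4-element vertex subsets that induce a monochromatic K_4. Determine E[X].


Let X = Σ_S X_S over the C(6, 4) = 15 subsets S of size 4, where X_S = 1 if the K_4 on S is monochromatic.
For a fixed S, the K_4 on S has C(4, 2) = 6 edges. P[all 6 edges red] = (1/2)^6, and likewise for blue, so P[monochromatic] = 2·(1/2)^6 = 2^{1 − 6} = 1/32.
By linearity of expectation: E[X] = C(6, 4) · 2^{1 − 6} = 15 · 1/32 = 15/32.
Numerically: E[X] ≈ 0.4688.

E[X] = C(6,4)·2^(1−C(4,2)) = 15/32 ≈ 0.4688.


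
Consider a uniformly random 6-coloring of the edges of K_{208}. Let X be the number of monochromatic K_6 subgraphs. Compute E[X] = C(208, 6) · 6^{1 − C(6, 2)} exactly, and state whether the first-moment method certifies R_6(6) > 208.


E[X] = C(208, 6) · 6^{1 − 15} = 104579959848 · 6^{−14} = 104579959848/78364164096.
As a reduced fraction: E[X] = 4357498327/3265173504 ≈ 1.3345381.
Is E[X] < 1? NO.
Since E[X] ≥ 1, the first-moment bound is inconclusive at n = 208; it does NOT by itself certify R_6(6) > 208.

E[X] = 4357498327/3265173504 ≈ 1.3345381; E[X] ≥ 1; first-moment method inconclusive here.


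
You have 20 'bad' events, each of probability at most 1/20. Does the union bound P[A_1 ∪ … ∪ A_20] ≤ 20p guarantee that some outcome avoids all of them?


Union bound: P[∪_{i=1}^{20} A_i] ≤ Σ_i P[A_i] ≤ 20·p = 20·(1/20) = 1.
Numerically: 1 ≈ 1.0000.
Is 1 < 1? NO.
Since the bound 1 is ≥ 1, the union bound is uninformative here; it does NOT by itself certify existence.

20·p = 1 ≈ 1.0000; existence NOT certified by the union bound.


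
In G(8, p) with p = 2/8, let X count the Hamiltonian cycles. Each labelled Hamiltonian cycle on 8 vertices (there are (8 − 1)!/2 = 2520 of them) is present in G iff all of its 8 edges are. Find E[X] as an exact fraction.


K_8 has (8 − 1)!/2 = 2520 labelled Hamiltonian cycles.
For each such Hamiltonian cycle H, let X_H = 1 if all 8 edges of H are present in G. Then P[X_H = 1] = p^{8} = (1/4)^{8} = 1/65536.
Summing the indicators: E[X] = Σ_H E[X_H] = 2520 · p^{8} = 2520 · 1/65536 = 315/8192.
Numerically: E[X] ≈ 0.0384521.

E[X] = 2520 · (1/4)^{8} = 315/8192 ≈ 0.0384521.


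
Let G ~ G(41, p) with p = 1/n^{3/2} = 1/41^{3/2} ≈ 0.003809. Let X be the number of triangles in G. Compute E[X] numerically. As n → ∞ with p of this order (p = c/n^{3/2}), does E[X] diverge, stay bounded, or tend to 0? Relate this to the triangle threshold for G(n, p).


Number of potential triangles: C(41, 3) = 10660.
Each occurs with probability p³ ≈ (0.003809)³ ≈ 5.526786e-08.
By linearity: E[X] = C(41, 3)·p³ ≈ 10660 · 5.526786e-08 ≈ 0.0006.
Since α = 3/2 > 1, p = c/n^{3/2} = o(1/n) is below the triangle threshold p ~ 1/n. Asymptotically E[X] ~ (c³/6)·n^{3(1−α)} = (1³/6)·n^{-1.5} → 0, so by Markov's inequality G has no triangles w.h.p.

E[X] ≈ 0.0006; in regime p = Θ(1/n^{3/2}) E[X] tends to 0 (below the triangle threshold p ~ 1/n).


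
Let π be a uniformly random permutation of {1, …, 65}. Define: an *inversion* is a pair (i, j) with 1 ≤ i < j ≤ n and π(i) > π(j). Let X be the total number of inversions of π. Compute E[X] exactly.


Write X = Σ X_I over the C(65, 2) = 2080 pairs i < j, with X_I the indicator of one inversion.
There are 2080 indicators.
For each fixed pair i < j, the values π(i) and π(j) are two distinct elements of {1, …, 65} in uniformly random order; by symmetry P[π(i) > π(j)] = 1/2.
By linearity: E[X] = 2080 · (1/2) = C(65, 2) · (1/2) = 2080/2 = 1040 ≈ 1040.000000.

E[X] = 1040 = 1040.000000.


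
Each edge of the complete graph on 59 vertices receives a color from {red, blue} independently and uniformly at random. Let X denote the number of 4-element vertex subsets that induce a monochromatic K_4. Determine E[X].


Let X = Σ_S X_S over the C(59, 4) = 455126 subsets S of size 4, where X_S = 1 if the K_4 on S is monochromatic.
For a fixed S, the K_4 on S has C(4, 2) = 6 edges. P[all 6 edges red] = (1/2)^6, and likewise for blue, so P[monochromatic] = 2·(1/2)^6 = 2^{1 − 6} = 1/32.
By linearity: E[X] = C(59, 4) · 2^{1 − 6} = 455126 · 1/32 = 227563/16.
Numerically: E[X] ≈ 14222.688.

E[X] = C(59,4)·2^(1−C(4,2)) = 227563/16 ≈ 14222.688.


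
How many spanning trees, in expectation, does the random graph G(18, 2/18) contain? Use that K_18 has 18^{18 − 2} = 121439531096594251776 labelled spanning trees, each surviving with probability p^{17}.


K_18 has 18^{18 − 2} = 121439531096594251776 labelled spanning trees.
For each such spanning tree H, let X_H = 1 if all 17 edges of H are present in G. Then P[X_H = 1] = p^{17} = (1/9)^{17} = 1/16677181699666569.
Summing the indicators: E[X] = Σ_H E[X_H] = 121439531096594251776 · p^{17} = 121439531096594251776 · 1/16677181699666569 = 65536/9.
Numerically: E[X] ≈ 7281.78.

E[X] = 121439531096594251776 · (1/9)^{17} = 65536/9 ≈ 7281.78.


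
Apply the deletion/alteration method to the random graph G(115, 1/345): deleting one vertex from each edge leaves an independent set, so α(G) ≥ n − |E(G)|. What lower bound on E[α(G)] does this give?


E[|E(G)|] = C(115, 2)·p = 6555 · (1/345) = 19.
E[α(G)] ≥ n − E[|E(G)|] = 115 − 19 = 96.
Numerically: ≈ 96.00000.
(This is only a lower bound; the true E[α(G)] may be larger.)

E[α(G)] ≥ 96 ≈ 96.00000.


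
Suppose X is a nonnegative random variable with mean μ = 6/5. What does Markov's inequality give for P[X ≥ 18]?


μ = E[X] = 6/5, a = 18.
Markov: P[X ≥ 18] ≤ μ/a = (6/5)/18 = 1/15.
Numerically: ≈ 0.067.
(Since a = 18 > μ = 1.200, the bound 1/15 is < 1 and informative.)

P[X ≥ 18] ≤ 1/15 ≈ 0.067.


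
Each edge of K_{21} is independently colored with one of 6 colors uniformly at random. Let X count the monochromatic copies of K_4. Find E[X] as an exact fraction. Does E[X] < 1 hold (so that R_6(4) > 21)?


E[X] = C(21, 4) · 6^{1 − 6} = 5985 · 6^{−5} = 5985/7776.
As a reduced fraction: E[X] = 665/864 ≈ 0.769676.
Is E[X] < 1? YES.
Since E[X] < 1, there exists a 6-coloring of K_{21} with no monochromatic K_4; hence R_6(4) > 21.

E[X] = 665/864 ≈ 0.769676; E[X] < 1, so R_6(4) > 21.


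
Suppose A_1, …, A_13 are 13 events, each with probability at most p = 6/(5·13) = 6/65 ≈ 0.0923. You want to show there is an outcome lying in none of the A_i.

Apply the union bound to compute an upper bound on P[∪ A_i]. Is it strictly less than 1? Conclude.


Union bound: P[∪_{i=1}^{13} A_i] ≤ Σ_i P[A_i] ≤ 13·p = 13·(6/65) = 6/5.
Numerically: 6/5 ≈ 1.2000.
Is 6/5 < 1? NO.
Since the bound 6/5 is ≥ 1, the union bound is uninformative here; it does NOT by itself certify existence.

13·p = 6/5 ≈ 1.2000; existence NOT certified by the union bound.


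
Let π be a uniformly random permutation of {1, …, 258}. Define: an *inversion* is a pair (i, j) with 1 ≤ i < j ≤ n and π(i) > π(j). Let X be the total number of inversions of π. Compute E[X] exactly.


Write X = Σ X_I over the C(258, 2) = 33153 pairs i < j, with X_I the indicator of one inversion.
There are 33153 indicators.
For each fixed pair i < j, the values π(i) and π(j) are two distinct elements of {1, …, 258} in uniformly random order; by symmetry P[π(i) > π(j)] = 1/2.
By linearity: E[X] = 33153 · (1/2) = C(258, 2) · (1/2) = 33153/2 = 33153/2 ≈ 16576.500.

E[X] = 33153/2 = 16576.500.


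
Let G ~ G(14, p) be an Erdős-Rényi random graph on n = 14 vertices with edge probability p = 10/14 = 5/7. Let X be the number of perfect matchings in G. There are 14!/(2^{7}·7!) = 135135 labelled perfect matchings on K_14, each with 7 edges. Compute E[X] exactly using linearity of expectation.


K_14 has 14!/(2^{7}·7!) = 135135 labelled perfect matchings.
For each such perfect matching H, let X_H = 1 if all 7 edges of H are present in G. Then P[X_H = 1] = p^{7} = (5/7)^{7} = 78125/823543.
Summing the indicators: E[X] = Σ_H E[X_H] = 135135 · p^{7} = 135135 · 78125/823543 = 1508203125/117649.
Numerically: E[X] ≈ 1.28e+04.

E[X] = 135135 · (5/7)^{7} = 1508203125/117649 ≈ 1.28e+04.


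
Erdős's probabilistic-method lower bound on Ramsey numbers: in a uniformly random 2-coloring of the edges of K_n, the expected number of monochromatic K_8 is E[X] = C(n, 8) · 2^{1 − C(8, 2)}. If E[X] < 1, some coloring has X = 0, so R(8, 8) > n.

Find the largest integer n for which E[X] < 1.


We need C(n, 8) · 2^{1 − 28} < 1, i.e. C(n, 8) < 2^{28 − 1} = 134217728.
Check values of n near the boundary:
  n = 39: C(39, 8) = 61523748; 61523748 < 134217728? YES
  n = 40: C(40, 8) = 76904685; 76904685 < 134217728? YES
  n = 41: C(41, 8) = 95548245; 95548245 < 134217728? YES
  n = 42: C(42, 8) = 118030185; 118030185 < 134217728? YES
  n = 43: C(43, 8) = 145008513; 145008513 < 134217728? NO
  n = 44: C(44, 8) = 177232627; 177232627 < 134217728? NO
  n = 45: C(45, 8) = 215553195; 215553195 < 134217728? NO
The largest n with C(n, 8) < 134217728 is n = 42 (where E[X] = 118030185/134217728 ≈ 0.879). Hence R(8, 8) > 42, i.e. R(8, 8) ≥ 43.

Largest n = 42; hence R(8, 8) > 42.


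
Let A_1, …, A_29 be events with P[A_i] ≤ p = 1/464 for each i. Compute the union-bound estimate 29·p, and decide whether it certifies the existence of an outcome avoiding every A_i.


Union bound: P[∪_{i=1}^{29} A_i] ≤ Σ_i P[A_i] ≤ 29·p = 29·(1/464) = 1/16.
Numerically: 1/16 ≈ 0.0625000.
Is 1/16 < 1? YES.
Since P[∪ A_i] ≤ 1/16 < 1, the complement has P[∩ A_i^c] ≥ 1 − 1/16 = 15/16 > 0, so some outcome avoids every A_i.

29·p = 1/16 ≈ 0.0625000; existence CERTIFIED by the union bound.


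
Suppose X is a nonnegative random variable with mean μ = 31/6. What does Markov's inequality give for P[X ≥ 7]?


μ = E[X] = 31/6, a = 7.
Markov: P[X ≥ 7] ≤ μ/a = (31/6)/7 = 31/42.
Numerically: ≈ 0.738095.
(Since a = 7 > μ = 5.166667, the bound 31/42 is < 1 and informative.)

P[X ≥ 7] ≤ 31/42 ≈ 0.738095.


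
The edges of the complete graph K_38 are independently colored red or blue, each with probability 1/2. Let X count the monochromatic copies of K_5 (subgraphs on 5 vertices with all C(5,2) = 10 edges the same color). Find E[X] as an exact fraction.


Let X = Σ_S X_S over the C(38, 5) = 501942 subsets S of size 5, where X_S = 1 if the K_5 on S is monochromatic.
For a fixed S, the K_5 on S has C(5, 2) = 10 edges. P[all 10 edges red] = (1/2)^10, and likewise for blue, so P[monochromatic] = 2·(1/2)^10 = 2^{1 − 10} = 1/512.
By linearity of expectation: E[X] = C(38, 5) · 2^{1 − 10} = 501942 · 1/512 = 250971/256.
Numerically: E[X] ≈ 980.3555.

E[X] = C(38,5)·2^(1−C(5,2)) = 250971/256 ≈ 980.3555.


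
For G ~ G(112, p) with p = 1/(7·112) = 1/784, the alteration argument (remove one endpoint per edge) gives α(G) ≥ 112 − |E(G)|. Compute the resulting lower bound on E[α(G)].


E[|E(G)|] = C(112, 2)·p = 6216 · (1/784) = 111/14.
E[α(G)] ≥ n − E[|E(G)|] = 112 − 111/14 = 1457/14.
Numerically: ≈ 104.07143.
(This is only a lower bound; the true E[α(G)] may be larger.)

E[α(G)] ≥ 1457/14 ≈ 104.07143.


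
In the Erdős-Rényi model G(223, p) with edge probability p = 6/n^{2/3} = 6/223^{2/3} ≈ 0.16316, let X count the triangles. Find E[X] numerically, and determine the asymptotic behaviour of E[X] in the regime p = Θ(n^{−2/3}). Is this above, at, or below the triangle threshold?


Number of potential triangles: C(223, 3) = 1823471.
Each occurs with probability p³ ≈ (0.16316)³ ≈ 4.3435420e-03.
By linearity: E[X] = C(223, 3)·p³ ≈ 1823471 · 4.3435420e-03 ≈ 7920.32287.
Since α = 2/3 < 1, p = c/n^{2/3} ≫ 1/n is above the triangle threshold p ~ 1/n. Asymptotically E[X] ~ (c³/6)·n^{3(1−α)} = (6³/6)·n^{1} → ∞; triangles are abundant w.h.p.

E[X] ≈ 7920.32287; in regime p = Θ(1/n^{2/3}) E[X] diverges (above the triangle threshold p ~ 1/n).


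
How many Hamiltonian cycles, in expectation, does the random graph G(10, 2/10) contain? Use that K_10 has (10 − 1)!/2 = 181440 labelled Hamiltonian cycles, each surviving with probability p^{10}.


K_10 has (10 − 1)!/2 = 181440 labelled Hamiltonian cycles.
For each such Hamiltonian cycle H, let X_H = 1 if all 10 edges of H are present in G. Then P[X_H = 1] = p^{10} = (1/5)^{10} = 1/9765625.
By linearity of expectation: E[X] = Σ_H E[X_H] = 181440 · p^{10} = 181440 · 1/9765625 = 36288/1953125.
Numerically: E[X] ≈ 0.0186.

E[X] = 181440 · (1/5)^{10} = 36288/1953125 ≈ 0.0186.


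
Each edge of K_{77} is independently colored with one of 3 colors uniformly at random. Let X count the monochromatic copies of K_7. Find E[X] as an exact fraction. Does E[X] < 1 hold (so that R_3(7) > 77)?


E[X] = C(77, 7) · 3^{1 − 21} = 2404808340 · 3^{−20} = 2404808340/3486784401.
As a reduced fraction: E[X] = 801602780/1162261467 ≈ 0.6896923.
Is E[X] < 1? YES.
Since E[X] < 1, there exists a 3-coloring of K_{77} with no monochromatic K_7; hence R_3(7) > 77.

E[X] = 801602780/1162261467 ≈ 0.6896923; E[X] < 1, so R_3(7) > 77.


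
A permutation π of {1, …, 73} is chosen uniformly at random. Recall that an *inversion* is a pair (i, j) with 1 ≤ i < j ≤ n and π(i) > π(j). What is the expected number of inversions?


Write X = Σ X_I over the C(73, 2) = 2628 pairs i < j, with X_I the indicator of one inversion.
There are 2628 indicators.
For each fixed pair i < j, the values π(i) and π(j) are two distinct elements of {1, …, 73} in uniformly random order; by symmetry P[π(i) > π(j)] = 1/2.
By linearity: E[X] = 2628 · (1/2) = C(73, 2) · (1/2) = 2628/2 = 1314 ≈ 1314.00000.

E[X] = 1314 = 1314.00000.


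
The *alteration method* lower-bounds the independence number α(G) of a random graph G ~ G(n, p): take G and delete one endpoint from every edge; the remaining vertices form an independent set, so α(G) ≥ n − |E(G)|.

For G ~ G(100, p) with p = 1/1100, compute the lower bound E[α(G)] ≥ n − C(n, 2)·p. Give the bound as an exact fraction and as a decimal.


E[|E(G)|] = C(100, 2)·p = 4950 · (1/1100) = 9/2.
E[α(G)] ≥ n − E[|E(G)|] = 100 − 9/2 = 191/2.
Numerically: ≈ 95.500000.
(This is only a lower bound; the true E[α(G)] may be larger.)

E[α(G)] ≥ 191/2 ≈ 95.500000.


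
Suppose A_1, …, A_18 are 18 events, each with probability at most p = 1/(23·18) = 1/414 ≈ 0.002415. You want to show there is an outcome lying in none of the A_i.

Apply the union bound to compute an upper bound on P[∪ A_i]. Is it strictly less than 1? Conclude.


Union bound: P[∪_{i=1}^{18} A_i] ≤ Σ_i P[A_i] ≤ 18·p = 18·(1/414) = 1/23.
Numerically: 1/23 ≈ 0.043478.
Is 1/23 < 1? YES.
Since P[∪ A_i] ≤ 1/23 < 1, the complement has P[∩ A_i^c] ≥ 1 − 1/23 = 22/23 > 0, so some outcome avoids every A_i.

18·p = 1/23 ≈ 0.043478; existence CERTIFIED by the union bound.


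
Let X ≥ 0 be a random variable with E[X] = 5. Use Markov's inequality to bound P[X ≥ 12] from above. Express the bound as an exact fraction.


μ = E[X] = 5, a = 12.
Markov: P[X ≥ 12] ≤ μ/a = (5)/12 = 5/12.
Numerically: ≈ 0.416667.
(Since a = 12 > μ = 5.000000, the bound 5/12 is < 1 and informative.)

P[X ≥ 12] ≤ 5/12 ≈ 0.416667.


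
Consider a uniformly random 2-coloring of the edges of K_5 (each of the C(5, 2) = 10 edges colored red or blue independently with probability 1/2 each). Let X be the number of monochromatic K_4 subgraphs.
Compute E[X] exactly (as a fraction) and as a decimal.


Let X = Σ_S X_S over the C(5, 4) = 5 subsets S of size 4, where X_S = 1 if the K_4 on S is monochromatic.
For a fixed S, the K_4 on S has C(4, 2) = 6 edges. P[all 6 edges red] = (1/2)^6, and likewise for blue, so P[monochromatic] = 2·(1/2)^6 = 2^{1 − 6} = 1/32.
By linearity: E[X] = C(5, 4) · 2^{1 − 6} = 5 · 1/32 = 5/32.
Numerically: E[X] ≈ 0.156250.

E[X] = C(5,4)·2^(1−C(4,2)) = 5/32 ≈ 0.156250.


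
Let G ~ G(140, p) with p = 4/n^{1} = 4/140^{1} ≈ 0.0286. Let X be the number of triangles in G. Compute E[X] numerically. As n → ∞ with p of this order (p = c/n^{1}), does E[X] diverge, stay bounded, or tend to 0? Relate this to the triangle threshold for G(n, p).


Number of potential triangles: C(140, 3) = 447580.
Each occurs with probability p³ ≈ (0.0286)³ ≈ 2.33236e-05.
By linearity: E[X] = C(140, 3)·p³ ≈ 447580 · 2.33236e-05 ≈ 10.439.
Here α = 1, so p = 4/n is exactly at the triangle threshold p ~ 1/n. Asymptotically E[X] → c³/6 = 4³/6 = 32/3 ≈ 10.667, a bounded constant. In this regime the triangle count is asymptotically Poisson(c³/6).

E[X] ≈ 10.439; in regime p = Θ(1/n^{1}) E[X] stays bounded (at the triangle threshold p ~ 1/n).


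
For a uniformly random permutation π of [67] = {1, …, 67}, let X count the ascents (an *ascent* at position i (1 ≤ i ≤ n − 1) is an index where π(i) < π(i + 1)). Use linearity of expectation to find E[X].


Write X = Σ X_I over i = 1, …, 66, with X_I the indicator of one ascent.
There are 66 indicators.
For each fixed i, the pair (π(i), π(i+1)) is a uniformly random ordered pair of distinct values from {1, …, 67}; by symmetry P[π(i) < π(i+1)] = 1/2.
By linearity: E[X] = 66 · (1/2) = (67 − 1) · (1/2) = 33 ≈ 33.0000.

E[X] = 33 = 33.0000.


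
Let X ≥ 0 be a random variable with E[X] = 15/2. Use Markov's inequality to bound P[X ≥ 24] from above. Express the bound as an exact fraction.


μ = E[X] = 15/2, a = 24.
Markov: P[X ≥ 24] ≤ μ/a = (15/2)/24 = 5/16.
Numerically: ≈ 0.312500.
(Since a = 24 > μ = 7.500000, the bound 5/16 is < 1 and informative.)

P[X ≥ 24] ≤ 5/16 ≈ 0.312500.


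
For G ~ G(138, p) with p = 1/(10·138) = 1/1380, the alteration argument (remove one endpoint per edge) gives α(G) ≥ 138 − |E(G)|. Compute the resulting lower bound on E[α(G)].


E[|E(G)|] = C(138, 2)·p = 9453 · (1/1380) = 137/20.
E[α(G)] ≥ n − E[|E(G)|] = 138 − 137/20 = 2623/20.
Numerically: ≈ 131.1500.
(This is only a lower bound; the true E[α(G)] may be larger.)

E[α(G)] ≥ 2623/20 ≈ 131.1500.


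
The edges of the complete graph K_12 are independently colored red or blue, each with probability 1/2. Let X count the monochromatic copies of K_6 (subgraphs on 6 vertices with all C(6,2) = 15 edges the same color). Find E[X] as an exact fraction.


Let X = Σ_S X_S over the C(12, 6) = 924 subsets S of size 6, where X_S = 1 if the K_6 on S is monochromatic.
For a fixed S, the K_6 on S has C(6, 2) = 15 edges. P[all 15 edges red] = (1/2)^15, and likewise for blue, so P[monochromatic] = 2·(1/2)^15 = 2^{1 − 15} = 1/16384.
Summing: E[X] = C(12, 6) · 2^{1 − 15} = 924 · 1/16384 = 231/4096.
Numerically: E[X] ≈ 0.056396.

E[X] = C(12,6)·2^(1−C(6,2)) = 231/4096 ≈ 0.056396.


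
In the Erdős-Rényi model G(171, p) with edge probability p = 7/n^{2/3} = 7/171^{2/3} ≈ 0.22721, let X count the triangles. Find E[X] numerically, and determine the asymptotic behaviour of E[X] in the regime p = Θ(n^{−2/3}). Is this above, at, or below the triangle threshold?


Number of potential triangles: C(171, 3) = 818805.
Each occurs with probability p³ ≈ (0.22721)³ ≈ 1.1730105e-02.
By linearity: E[X] = C(171, 3)·p³ ≈ 818805 · 1.1730105e-02 ≈ 9604.66862.
Since α = 2/3 < 1, p = c/n^{2/3} ≫ 1/n is above the triangle threshold p ~ 1/n. Asymptotically E[X] ~ (c³/6)·n^{3(1−α)} = (7³/6)·n^{1} → ∞; triangles are abundant w.h.p.

E[X] ≈ 9604.66862; in regime p = Θ(1/n^{2/3}) E[X] diverges (above the triangle threshold p ~ 1/n).


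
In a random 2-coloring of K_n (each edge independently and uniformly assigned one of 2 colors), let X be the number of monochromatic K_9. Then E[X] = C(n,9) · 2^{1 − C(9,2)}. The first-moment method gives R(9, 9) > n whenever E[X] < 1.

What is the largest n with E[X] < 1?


We need C(n, 9) · 2^{1 − 36} < 1, i.e. C(n, 9) < 2^{36 − 1} = 34359738368.
Check values of n near the boundary:
  n = 63: C(63, 9) = 23667689815; 23667689815 < 34359738368? YES
  n = 64: C(64, 9) = 27540584512; 27540584512 < 34359738368? YES
  n = 65: C(65, 9) = 31966749880; 31966749880 < 34359738368? YES
  n = 66: C(66, 9) = 37014131440; 37014131440 < 34359738368? NO
  n = 67: C(67, 9) = 42757703560; 42757703560 < 34359738368? NO
The largest n with C(n, 9) < 34359738368 is n = 65 (where E[X] = 3995843735/4294967296 ≈ 0.93035). Hence R(9, 9) > 65, i.e. R(9, 9) ≥ 66.

Largest n = 65; hence R(9, 9) > 65.


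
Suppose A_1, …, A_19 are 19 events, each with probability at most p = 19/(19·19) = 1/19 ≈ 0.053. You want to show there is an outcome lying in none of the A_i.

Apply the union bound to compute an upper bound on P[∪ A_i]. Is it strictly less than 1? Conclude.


Union bound: P[∪_{i=1}^{19} A_i] ≤ Σ_i P[A_i] ≤ 19·p = 19·(1/19) = 1.
Numerically: 1 ≈ 1.000.
Is 1 < 1? NO.
Since the bound 1 is ≥ 1, the union bound is uninformative here; it does NOT by itself certify existence.

19·p = 1 ≈ 1.000; existence NOT certified by the union bound.


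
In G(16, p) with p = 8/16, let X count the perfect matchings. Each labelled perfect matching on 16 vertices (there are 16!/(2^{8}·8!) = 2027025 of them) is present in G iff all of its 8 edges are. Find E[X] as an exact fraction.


K_16 has 16!/(2^{8}·8!) = 2027025 labelled perfect matchings.
For each such perfect matching H, let X_H = 1 if all 8 edges of H are present in G. Then P[X_H = 1] = p^{8} = (1/2)^{8} = 1/256.
By linearity: E[X] = Σ_H E[X_H] = 2027025 · p^{8} = 2027025 · 1/256 = 2027025/256.
Numerically: E[X] ≈ 7918.07.

E[X] = 2027025 · (1/2)^{8} = 2027025/256 ≈ 7918.07.


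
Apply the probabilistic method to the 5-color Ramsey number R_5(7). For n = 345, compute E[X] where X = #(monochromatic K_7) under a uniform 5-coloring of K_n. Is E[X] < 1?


E[X] = C(345, 7) · 5^{1 − 21} = 108567596033820 · 5^{−20} = 108567596033820/95367431640625.
As a reduced fraction: E[X] = 21713519206764/19073486328125 ≈ 1.1384.
Is E[X] < 1? NO.
Since E[X] ≥ 1, the first-moment bound is inconclusive at n = 345; it does NOT by itself certify R_5(7) > 345.

E[X] = 21713519206764/19073486328125 ≈ 1.1384; E[X] ≥ 1; first-moment method inconclusive here.


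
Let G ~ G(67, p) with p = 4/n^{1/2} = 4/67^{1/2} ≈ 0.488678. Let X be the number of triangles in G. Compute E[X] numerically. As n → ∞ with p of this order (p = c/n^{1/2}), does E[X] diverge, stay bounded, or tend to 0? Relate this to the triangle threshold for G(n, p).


Number of potential triangles: C(67, 3) = 47905.
Each occurs with probability p³ ≈ (0.488678)³ ≈ 1.16699171e-01.
By linearity: E[X] = C(67, 3)·p³ ≈ 47905 · 1.16699171e-01 ≈ 5590.473774.
Since α = 1/2 < 1, p = c/n^{1/2} ≫ 1/n is above the triangle threshold p ~ 1/n. Asymptotically E[X] ~ (c³/6)·n^{3(1−α)} = (4³/6)·n^{1.5} → ∞; triangles are abundant w.h.p.

E[X] ≈ 5590.473774; in regime p = Θ(1/n^{1/2}) E[X] diverges (above the triangle threshold p ~ 1/n).


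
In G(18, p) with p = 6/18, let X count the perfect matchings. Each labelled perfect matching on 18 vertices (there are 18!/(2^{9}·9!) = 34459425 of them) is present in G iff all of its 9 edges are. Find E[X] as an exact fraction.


K_18 has 18!/(2^{9}·9!) = 34459425 labelled perfect matchings.
For each such perfect matching H, let X_H = 1 if all 9 edges of H are present in G. Then P[X_H = 1] = p^{9} = (1/3)^{9} = 1/19683.
By linearity of expectation: E[X] = Σ_H E[X_H] = 34459425 · p^{9} = 34459425 · 1/19683 = 425425/243.
Numerically: E[X] ≈ 1750.72.

E[X] = 34459425 · (1/3)^{9} = 425425/243 ≈ 1750.72.


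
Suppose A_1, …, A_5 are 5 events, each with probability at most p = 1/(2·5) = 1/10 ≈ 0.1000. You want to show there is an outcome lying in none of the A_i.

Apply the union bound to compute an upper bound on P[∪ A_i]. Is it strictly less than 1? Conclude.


Union bound: P[∪_{i=1}^{5} A_i] ≤ Σ_i P[A_i] ≤ 5·p = 5·(1/10) = 1/2.
Numerically: 1/2 ≈ 0.5000.
Is 1/2 < 1? YES.
Since P[∪ A_i] ≤ 1/2 < 1, the complement has P[∩ A_i^c] ≥ 1 − 1/2 = 1/2 > 0, so some outcome avoids every A_i.

5·p = 1/2 ≈ 0.5000; existence CERTIFIED by the union bound.


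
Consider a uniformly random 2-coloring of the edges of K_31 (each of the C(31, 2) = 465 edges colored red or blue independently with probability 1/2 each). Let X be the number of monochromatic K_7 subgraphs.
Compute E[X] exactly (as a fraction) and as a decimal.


Let X = Σ_S X_S over the C(31, 7) = 2629575 subsets S of size 7, where X_S = 1 if the K_7 on S is monochromatic.
For a fixed S, the K_7 on S has C(7, 2) = 21 edges. P[all 21 edges red] = (1/2)^21, and likewise for blue, so P[monochromatic] = 2·(1/2)^21 = 2^{1 − 21} = 1/1048576.
Summing: E[X] = C(31, 7) · 2^{1 − 21} = 2629575 · 1/1048576 = 2629575/1048576.
Numerically: E[X] ≈ 2.50776.

E[X] = C(31,7)·2^(1−C(7,2)) = 2629575/1048576 ≈ 2.50776.


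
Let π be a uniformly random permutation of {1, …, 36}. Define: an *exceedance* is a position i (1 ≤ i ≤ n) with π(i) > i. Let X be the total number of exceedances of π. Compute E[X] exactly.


Write X = Σ_{i=1}^{36} X_i, where X_i = 1_{π(i) > i}.
For each fixed i, π(i) is uniform over {1, …, 36} (marginal of a uniform permutation), so P[π(i) > i] = (n − i)/n. Summing: Σ_{i=1}^{36} (n − i)/n = (0 + 1 + … + 35)/36 = 36(36 − 1)/(2·36) = (36 − 1)/2.
Hence E[X] = Σ_{i=1}^{36} (36 − i)/36 = 35/2 ≈ 17.50000.

E[X] = 35/2 = 17.50000.


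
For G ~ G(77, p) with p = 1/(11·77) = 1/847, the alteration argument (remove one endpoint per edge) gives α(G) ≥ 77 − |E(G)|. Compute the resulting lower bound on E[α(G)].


E[|E(G)|] = C(77, 2)·p = 2926 · (1/847) = 38/11.
E[α(G)] ≥ n − E[|E(G)|] = 77 − 38/11 = 809/11.
Numerically: ≈ 73.5455.
(This is only a lower bound; the true E[α(G)] may be larger.)

E[α(G)] ≥ 809/11 ≈ 73.5455.


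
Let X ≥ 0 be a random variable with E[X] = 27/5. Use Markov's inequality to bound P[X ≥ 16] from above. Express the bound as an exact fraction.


μ = E[X] = 27/5, a = 16.
Markov: P[X ≥ 16] ≤ μ/a = (27/5)/16 = 27/80.
Numerically: ≈ 0.3375.
(Since a = 16 > μ = 5.4000, the bound 27/80 is < 1 and informative.)

P[X ≥ 16] ≤ 27/80 ≈ 0.3375.


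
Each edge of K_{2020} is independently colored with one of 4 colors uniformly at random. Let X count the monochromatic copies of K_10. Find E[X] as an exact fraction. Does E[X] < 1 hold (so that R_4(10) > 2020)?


E[X] = C(2020, 10) · 4^{1 − 45} = 304832018578739931133653656 · 4^{−44} = 304832018578739931133653656/309485009821345068724781056.
As a reduced fraction: E[X] = 38104002322342491391706707/38685626227668133590597632 ≈ 0.9850.
Is E[X] < 1? YES.
Since E[X] < 1, there exists a 4-coloring of K_{2020} with no monochromatic K_10; hence R_4(10) > 2020.

E[X] = 38104002322342491391706707/38685626227668133590597632 ≈ 0.9850; E[X] < 1, so R_4(10) > 2020.


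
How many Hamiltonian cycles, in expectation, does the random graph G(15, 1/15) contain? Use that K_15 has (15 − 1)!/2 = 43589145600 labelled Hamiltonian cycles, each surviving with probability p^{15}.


K_15 has (15 − 1)!/2 = 43589145600 labelled Hamiltonian cycles.
For each such Hamiltonian cycle H, let X_H = 1 if all 15 edges of H are present in G. Then P[X_H = 1] = p^{15} = (1/15)^{15} = 1/437893890380859375.
By linearity: E[X] = Σ_H E[X_H] = 43589145600 · p^{15} = 43589145600 · 1/437893890380859375 = 7175168/72081298828125.
Numerically: E[X] ≈ 9.9543e-08.

E[X] = 43589145600 · (1/15)^{15} = 7175168/72081298828125 ≈ 9.9543e-08.


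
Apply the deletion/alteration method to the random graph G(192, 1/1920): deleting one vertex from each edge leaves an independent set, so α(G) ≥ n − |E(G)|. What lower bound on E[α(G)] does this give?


E[|E(G)|] = C(192, 2)·p = 18336 · (1/1920) = 191/20.
E[α(G)] ≥ n − E[|E(G)|] = 192 − 191/20 = 3649/20.
Numerically: ≈ 182.45000.
(This is only a lower bound; the true E[α(G)] may be larger.)

E[α(G)] ≥ 3649/20 ≈ 182.45000.


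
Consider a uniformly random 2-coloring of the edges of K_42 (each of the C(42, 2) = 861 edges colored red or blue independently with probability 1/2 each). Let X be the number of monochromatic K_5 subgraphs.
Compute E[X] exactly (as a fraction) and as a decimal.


Let X = Σ_S X_S over the C(42, 5) = 850668 subsets S of size 5, where X_S = 1 if the K_5 on S is monochromatic.
For a fixed S, the K_5 on S has C(5, 2) = 10 edges. P[all 10 edges red] = (1/2)^10, and likewise for blue, so P[monochromatic] = 2·(1/2)^10 = 2^{1 − 10} = 1/512.
Summing: E[X] = C(42, 5) · 2^{1 − 10} = 850668 · 1/512 = 212667/128.
Numerically: E[X] ≈ 1661.4609.

E[X] = C(42,5)·2^(1−C(5,2)) = 212667/128 ≈ 1661.4609.


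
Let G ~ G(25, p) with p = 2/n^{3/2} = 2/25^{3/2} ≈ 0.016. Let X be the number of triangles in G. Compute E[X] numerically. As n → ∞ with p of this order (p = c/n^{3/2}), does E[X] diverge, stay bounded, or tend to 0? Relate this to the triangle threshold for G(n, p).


Number of potential triangles: C(25, 3) = 2300.
Each occurs with probability p³ ≈ (0.016)³ ≈ 4.09600000e-06.
By linearity: E[X] = C(25, 3)·p³ ≈ 2300 · 4.09600000e-06 ≈ 0.009421.
Since α = 3/2 > 1, p = c/n^{3/2} = o(1/n) is below the triangle threshold p ~ 1/n. Asymptotically E[X] ~ (c³/6)·n^{3(1−α)} = (2³/6)·n^{-1.5} → 0, so by Markov's inequality G has no triangles w.h.p.

E[X] ≈ 0.009421; in regime p = Θ(1/n^{3/2}) E[X] tends to 0 (below the triangle threshold p ~ 1/n).


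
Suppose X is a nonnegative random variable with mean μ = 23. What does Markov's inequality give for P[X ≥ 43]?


μ = E[X] = 23, a = 43.
Markov: P[X ≥ 43] ≤ μ/a = (23)/43 = 23/43.
Numerically: ≈ 0.53488.
(Since a = 43 > μ = 23.00000, the bound 23/43 is < 1 and informative.)

P[X ≥ 43] ≤ 23/43 ≈ 0.53488.


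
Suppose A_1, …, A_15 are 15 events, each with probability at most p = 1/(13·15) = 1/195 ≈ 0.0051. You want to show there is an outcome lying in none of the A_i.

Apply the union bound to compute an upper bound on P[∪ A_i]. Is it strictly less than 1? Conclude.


Union bound: P[∪_{i=1}^{15} A_i] ≤ Σ_i P[A_i] ≤ 15·p = 15·(1/195) = 1/13.
Numerically: 1/13 ≈ 0.0769.
Is 1/13 < 1? YES.
Since P[∪ A_i] ≤ 1/13 < 1, the complement has P[∩ A_i^c] ≥ 1 − 1/13 = 12/13 > 0, so some outcome avoids every A_i.

15·p = 1/13 ≈ 0.0769; existence CERTIFIED by the union bound.


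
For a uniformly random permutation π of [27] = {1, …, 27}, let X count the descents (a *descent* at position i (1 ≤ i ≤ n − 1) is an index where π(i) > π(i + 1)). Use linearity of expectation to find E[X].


Write X = Σ X_I over i = 1, …, 26, with X_I the indicator of one descent.
There are 26 indicators.
For each fixed i, the pair (π(i), π(i+1)) is a uniformly random ordered pair of distinct values from {1, …, 27}; by symmetry P[π(i) > π(i+1)] = 1/2.
By linearity: E[X] = 26 · (1/2) = (27 − 1) · (1/2) = 13 ≈ 13.000.

E[X] = 13 = 13.000.


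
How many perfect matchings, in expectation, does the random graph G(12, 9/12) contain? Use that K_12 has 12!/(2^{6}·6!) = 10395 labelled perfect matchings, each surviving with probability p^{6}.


K_12 has 12!/(2^{6}·6!) = 10395 labelled perfect matchings.
For each such perfect matching H, let X_H = 1 if all 6 edges of H are present in G. Then P[X_H = 1] = p^{6} = (3/4)^{6} = 729/4096.
By linearity of expectation: E[X] = Σ_H E[X_H] = 10395 · p^{6} = 10395 · 729/4096 = 7577955/4096.
Numerically: E[X] ≈ 1850.1.

E[X] = 10395 · (3/4)^{6} = 7577955/4096 ≈ 1850.1.


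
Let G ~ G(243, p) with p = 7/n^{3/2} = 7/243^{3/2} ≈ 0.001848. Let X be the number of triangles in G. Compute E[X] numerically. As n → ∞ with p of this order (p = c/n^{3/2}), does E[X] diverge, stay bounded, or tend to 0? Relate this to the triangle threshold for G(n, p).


Number of potential triangles: C(243, 3) = 2362041.
Each occurs with probability p³ ≈ (0.001848)³ ≈ 6.310531e-09.
By linearity: E[X] = C(243, 3)·p³ ≈ 2362041 · 6.310531e-09 ≈ 0.0149.
Since α = 3/2 > 1, p = c/n^{3/2} = o(1/n) is below the triangle threshold p ~ 1/n. Asymptotically E[X] ~ (c³/6)·n^{3(1−α)} = (7³/6)·n^{-1.5} → 0, so by Markov's inequality G has no triangles w.h.p.

E[X] ≈ 0.0149; in regime p = Θ(1/n^{3/2}) E[X] tends to 0 (below the triangle threshold p ~ 1/n).


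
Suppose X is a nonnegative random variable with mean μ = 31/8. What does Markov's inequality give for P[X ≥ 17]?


μ = E[X] = 31/8, a = 17.
Markov: P[X ≥ 17] ≤ μ/a = (31/8)/17 = 31/136.
Numerically: ≈ 0.227941.
(Since a = 17 > μ = 3.875000, the bound 31/136 is < 1 and informative.)

P[X ≥ 17] ≤ 31/136 ≈ 0.227941.


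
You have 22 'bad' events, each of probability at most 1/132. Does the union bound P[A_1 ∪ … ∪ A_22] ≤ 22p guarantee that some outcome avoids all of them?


Union bound: P[∪_{i=1}^{22} A_i] ≤ Σ_i P[A_i] ≤ 22·p = 22·(1/132) = 1/6.
Numerically: 1/6 ≈ 0.1666667.
Is 1/6 < 1? YES.
Since P[∪ A_i] ≤ 1/6 < 1, the complement has P[∩ A_i^c] ≥ 1 − 1/6 = 5/6 > 0, so some outcome avoids every A_i.

22·p = 1/6 ≈ 0.1666667; existence CERTIFIED by the union bound.


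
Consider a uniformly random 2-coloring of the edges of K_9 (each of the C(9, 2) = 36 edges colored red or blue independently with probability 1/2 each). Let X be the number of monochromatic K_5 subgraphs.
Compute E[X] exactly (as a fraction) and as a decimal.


Let X = Σ_S X_S over the C(9, 5) = 126 subsets S of size 5, where X_S = 1 if the K_5 on S is monochromatic.
For a fixed S, the K_5 on S has C(5, 2) = 10 edges. P[all 10 edges red] = (1/2)^10, and likewise for blue, so P[monochromatic] = 2·(1/2)^10 = 2^{1 − 10} = 1/512.
By linearity: E[X] = C(9, 5) · 2^{1 − 10} = 126 · 1/512 = 63/256.
Numerically: E[X] ≈ 0.2461.

E[X] = C(9,5)·2^(1−C(5,2)) = 63/256 ≈ 0.2461.
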